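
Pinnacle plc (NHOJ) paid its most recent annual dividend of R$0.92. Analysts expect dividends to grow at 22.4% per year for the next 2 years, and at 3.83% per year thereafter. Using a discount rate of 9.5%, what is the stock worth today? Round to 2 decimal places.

Two-stage DDM. Project D₁…D_2 at 0.224, terminal growth 0.0383, discount at r = 0.095.
D_1 = 1.1261
D_2 = 1.3783
Terminal value at t=2: TV = D_3/(r−g) = 1.4311/(0.095−0.0383) = 25.2401
P₀ = 1.1261/(1+0.095)^1 + 1.3783/(1+0.095)^2 + 25.2401/(1+0.095)^2 = 23.2284

R$23.23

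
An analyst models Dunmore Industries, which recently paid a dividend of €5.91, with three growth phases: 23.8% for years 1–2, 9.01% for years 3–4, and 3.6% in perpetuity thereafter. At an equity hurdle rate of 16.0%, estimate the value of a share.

€74.98

Three-stage DDM. Project D₁…D_4; terminal Gordon value at t=4 with g = 0.036; discount at r = 0.16.
D_1 = 7.3166
D_2 = 9.0579
D_3 = 9.8740
D_4 = 10.7637
TV_4 = 11.1512/(0.16−0.036) = 89.9289
P₀ = Σ Dₜ/(1+r)ᵗ + TV_4/(1+r)^4 = 74.9764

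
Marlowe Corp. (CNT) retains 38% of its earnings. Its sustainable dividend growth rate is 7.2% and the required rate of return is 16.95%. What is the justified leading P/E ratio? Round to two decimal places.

Payout ratio b = 1 − 0.38 = 0.62.
Justified leading P/E = b/(r−g) = 0.62/(0.1695−0.072) = 6.3590

6.36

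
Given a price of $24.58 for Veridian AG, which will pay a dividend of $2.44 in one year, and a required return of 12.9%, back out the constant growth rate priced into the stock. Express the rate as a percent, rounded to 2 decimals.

From P₀ = D₁/(r − g), the implied growth is g = r − D₁/P₀.
g = 0.129 − 2.44/24.58 = 0.129 − 0.09927 = 0.02973

2.97%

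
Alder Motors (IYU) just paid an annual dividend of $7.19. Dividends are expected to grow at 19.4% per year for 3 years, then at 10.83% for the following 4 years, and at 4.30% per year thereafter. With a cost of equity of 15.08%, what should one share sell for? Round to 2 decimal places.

$119.33

Three-stage DDM. Project D₁…D_7; terminal Gordon value at t=7 with g = 0.043; discount at r = 0.1508.
D_1 = 8.5849
D_2 = 10.2503
D_3 = 12.2389
D_4 = 13.5644
D_5 = 15.0334
D_6 = 16.6615
D_7 = 18.4659
TV_7 = 19.2600/(0.1508−0.043) = 178.6639
P₀ = Σ Dₜ/(1+r)ᵗ + TV_7/(1+r)^7 = 119.3343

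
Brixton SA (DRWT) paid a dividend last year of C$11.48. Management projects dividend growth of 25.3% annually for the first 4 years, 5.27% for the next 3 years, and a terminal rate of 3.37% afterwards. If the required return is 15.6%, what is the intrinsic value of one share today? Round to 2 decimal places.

C$197.07

Three-stage DDM. Project D₁…D_7; terminal Gordon value at t=7 with g = 0.0337; discount at r = 0.156.
D_1 = 14.3844
D_2 = 18.0237
D_3 = 22.5837
D_4 = 28.2974
D_5 = 29.7886
D_6 = 31.3585
D_7 = 33.0111
TV_7 = 34.1236/(0.156−0.0337) = 279.0154
P₀ = Σ Dₜ/(1+r)ᵗ + TV_7/(1+r)^7 = 197.0721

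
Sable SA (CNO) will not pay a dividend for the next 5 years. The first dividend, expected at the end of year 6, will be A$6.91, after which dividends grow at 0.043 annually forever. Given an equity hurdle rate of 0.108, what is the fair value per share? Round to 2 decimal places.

A$63.66

Deferred-dividend DDM. At t=5 the remaining stream is a growing perpetuity with first payment D_6 = 6.91.
V_5 = D_6/(r−g) = 6.91/(0.108−0.043) = 106.3077
P₀ = V_5/(1+r)^5 = 106.3077/(1+0.108)^5 = 63.6599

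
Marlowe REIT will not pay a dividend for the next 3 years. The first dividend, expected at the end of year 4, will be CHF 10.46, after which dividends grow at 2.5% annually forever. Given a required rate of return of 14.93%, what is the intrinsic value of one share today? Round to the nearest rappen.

CHF 55.43

Deferred-dividend DDM. At t=3 the remaining stream is a growing perpetuity with first payment D_4 = 10.46.
V_3 = D_4/(r−g) = 10.46/(0.1493−0.025) = 84.1512
P₀ = V_3/(1+r)^3 = 84.1512/(1+0.1493)^3 = 55.4320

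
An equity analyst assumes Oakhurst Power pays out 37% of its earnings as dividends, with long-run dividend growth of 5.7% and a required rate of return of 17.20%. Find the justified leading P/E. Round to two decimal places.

3.22

Justified leading P/E = b/(r−g) = 0.37/(0.172−0.057) = 3.2174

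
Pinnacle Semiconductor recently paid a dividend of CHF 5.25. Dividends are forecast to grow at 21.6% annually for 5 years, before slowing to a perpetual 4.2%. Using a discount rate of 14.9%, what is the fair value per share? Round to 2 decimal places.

CHF 99.09

Two-stage DDM. Project D₁…D_5 at 0.216, terminal growth 0.042, discount at r = 0.149.
D_1 = 6.3840
D_2 = 7.7629
D_3 = 9.4397
D_4 = 11.4787
D_5 = 13.9581
Terminal value at t=5: TV = D_6/(r−g) = 14.5444/(0.149−0.042) = 135.9287
P₀ = 6.3840/(1+0.149)^1 + 7.7629/(1+0.149)^2 + 9.4397/(1+0.149)^3 + 11.4787/(1+0.149)^4 + 13.9581/(1+0.149)^5 + 135.9287/(1+0.149)^5 = 99.0902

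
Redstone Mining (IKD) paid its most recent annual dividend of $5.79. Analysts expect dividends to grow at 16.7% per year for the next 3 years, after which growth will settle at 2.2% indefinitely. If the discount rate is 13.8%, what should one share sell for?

$73.28

Two-stage DDM. Project D₁…D_3 at 0.167, terminal growth 0.022, discount at r = 0.138.
D_1 = 6.7569
D_2 = 7.8853
D_3 = 9.2022
Terminal value at t=3: TV = D_4/(r−g) = 9.4046/(0.138−0.022) = 81.0745
P₀ = 6.7569/(1+0.138)^1 + 7.8853/(1+0.138)^2 + 9.2022/(1+0.138)^3 + 81.0745/(1+0.138)^3 = 73.2824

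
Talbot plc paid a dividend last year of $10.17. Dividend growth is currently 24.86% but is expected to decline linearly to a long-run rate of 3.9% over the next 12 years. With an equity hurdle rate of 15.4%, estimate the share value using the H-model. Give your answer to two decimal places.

H-model: P₀ = D₀[(1+g_L) + H(g_S−g_L)]/(r−g_L), with H = 12/2 = 6.
P₀ = 10.17 × [(1+0.039) + 6×(0.2486−0.039)] / (0.154−0.039)
   = 10.17 × 2.2966 / 0.115 = 203.0993

$203.10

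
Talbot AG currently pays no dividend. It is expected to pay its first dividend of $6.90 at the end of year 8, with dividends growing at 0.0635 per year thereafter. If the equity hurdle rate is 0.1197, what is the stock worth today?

Deferred-dividend DDM. At t=7 the remaining stream is a growing perpetuity with first payment D_8 = 6.90.
V_7 = D_8/(r−g) = 6.90/(0.1197−0.0635) = 122.7758
P₀ = V_7/(1+r)^7 = 122.7758/(1+0.1197)^7 = 55.6418

$55.64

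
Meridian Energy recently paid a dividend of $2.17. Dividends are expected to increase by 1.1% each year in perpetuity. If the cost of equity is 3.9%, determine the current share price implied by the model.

Gordon growth model: P₀ = D₁/(r − g). D₁ = 2.17 × (1 + 0.011) = 2.1939.
P₀ = 2.1939 / (0.039 − 0.011) = 2.1939 / 0.028 = 78.3525

$78.35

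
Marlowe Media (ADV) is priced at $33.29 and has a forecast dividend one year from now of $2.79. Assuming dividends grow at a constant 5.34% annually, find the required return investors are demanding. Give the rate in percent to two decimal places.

Rearranging the constant-growth DDM: r = D₁/P₀ + g.
r = 2.7900 / 33.29 + 0.0534 = 0.08381 + 0.0534 = 0.13721

13.72%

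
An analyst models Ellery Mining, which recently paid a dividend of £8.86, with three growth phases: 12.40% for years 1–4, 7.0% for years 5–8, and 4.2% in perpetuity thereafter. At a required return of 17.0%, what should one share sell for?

£99.33

Three-stage DDM. Project D₁…D_8; terminal Gordon value at t=8 with g = 0.042; discount at r = 0.17.
D_1 = 9.9586
D_2 = 11.1935
D_3 = 12.5815
D_4 = 14.1416
D_5 = 15.1315
D_6 = 16.1907
D_7 = 17.3241
D_8 = 18.5368
TV_8 = 19.3153/(0.17−0.042) = 150.9009
P₀ = Σ Dₜ/(1+r)ᵗ + TV_8/(1+r)^8 = 99.3295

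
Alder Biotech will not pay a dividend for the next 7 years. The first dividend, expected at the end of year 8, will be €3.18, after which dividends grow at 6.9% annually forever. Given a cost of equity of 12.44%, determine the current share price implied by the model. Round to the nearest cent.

€25.26

Deferred-dividend DDM. At t=7 the remaining stream is a growing perpetuity with first payment D_8 = 3.18.
V_7 = D_8/(r−g) = 3.18/(0.1244−0.069) = 57.4007
P₀ = V_7/(1+r)^7 = 57.4007/(1+0.1244)^7 = 25.2622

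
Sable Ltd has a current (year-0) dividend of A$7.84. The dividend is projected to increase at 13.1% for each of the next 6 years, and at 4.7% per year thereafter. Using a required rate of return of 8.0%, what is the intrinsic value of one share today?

Two-stage DDM. Project D₁…D_6 at 0.131, terminal growth 0.047, discount at r = 0.08.
D_1 = 8.8670
D_2 = 10.0286
D_3 = 11.3424
D_4 = 12.8282
D_5 = 14.5087
D_6 = 16.4094
Terminal value at t=6: TV = D_7/(r−g) = 17.1806/(0.08−0.047) = 520.6243
P₀ = 8.8670/(1+0.08)^1 + 10.0286/(1+0.08)^2 + 11.3424/(1+0.08)^3 + 12.8282/(1+0.08)^4 + 14.5087/(1+0.08)^5 + 16.4094/(1+0.08)^6 + 520.6243/(1+0.08)^6 = 383.5379

A$383.54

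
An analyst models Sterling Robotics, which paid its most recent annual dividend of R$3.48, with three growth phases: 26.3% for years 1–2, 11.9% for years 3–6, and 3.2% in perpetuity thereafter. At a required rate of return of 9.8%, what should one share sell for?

Three-stage DDM. Project D₁…D_6; terminal Gordon value at t=6 with g = 0.032; discount at r = 0.098.
D_1 = 4.3952
D_2 = 5.5512
D_3 = 6.2118
D_4 = 6.9510
D_5 = 7.7781
D_6 = 8.7037
TV_6 = 8.9823/(0.098−0.032) = 136.0950
P₀ = Σ Dₜ/(1+r)ᵗ + TV_6/(1+r)^6 = 105.5885

R$105.59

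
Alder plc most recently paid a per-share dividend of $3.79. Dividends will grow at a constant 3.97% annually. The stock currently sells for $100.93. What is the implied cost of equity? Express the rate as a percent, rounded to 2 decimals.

Rearranging the constant-growth DDM: r = D₁/P₀ + g.
D₁ = 3.79 × (1 + 0.0397) = 3.9405.
r = 3.9405 / 100.93 + 0.0397 = 0.03904 + 0.0397 = 0.07874

7.87%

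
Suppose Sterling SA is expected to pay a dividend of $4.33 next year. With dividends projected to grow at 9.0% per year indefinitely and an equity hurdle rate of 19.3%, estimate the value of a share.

Gordon growth model: P₀ = D₁/(r − g), with D₁ = 4.33 given directly.
P₀ = 4.3300 / (0.193 − 0.09) = 4.3300 / 0.103 = 42.0388

$42.04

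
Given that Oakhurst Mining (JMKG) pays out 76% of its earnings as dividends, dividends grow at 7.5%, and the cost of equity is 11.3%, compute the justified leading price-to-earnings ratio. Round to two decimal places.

Justified leading P/E = b/(r−g) = 0.76/(0.113−0.075) = 20.0000

20.00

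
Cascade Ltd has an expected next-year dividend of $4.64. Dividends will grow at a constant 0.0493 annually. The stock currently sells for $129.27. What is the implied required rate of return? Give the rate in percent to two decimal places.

Rearranging the constant-growth DDM: r = D₁/P₀ + g.
r = 4.6400 / 129.27 + 0.0493 = 0.03589 + 0.0493 = 0.08519

8.52%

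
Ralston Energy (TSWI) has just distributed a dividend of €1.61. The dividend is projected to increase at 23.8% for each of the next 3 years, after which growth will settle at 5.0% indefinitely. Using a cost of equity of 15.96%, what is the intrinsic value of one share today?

Two-stage DDM. Project D₁…D_3 at 0.238, terminal growth 0.05, discount at r = 0.1596.
D_1 = 1.9932
D_2 = 2.4676
D_3 = 3.0548
Terminal value at t=3: TV = D_4/(r−g) = 3.2076/(0.1596−0.05) = 29.2662
P₀ = 1.9932/(1+0.1596)^1 + 2.4676/(1+0.1596)^2 + 3.0548/(1+0.1596)^3 + 29.2662/(1+0.1596)^3 = 24.2821

€24.28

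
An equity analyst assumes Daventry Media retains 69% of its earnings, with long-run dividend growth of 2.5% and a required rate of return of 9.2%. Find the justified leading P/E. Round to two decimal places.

Payout ratio b = 1 − 0.69 = 0.31.
Justified leading P/E = b/(r−g) = 0.31/(0.092−0.025) = 4.6269

4.63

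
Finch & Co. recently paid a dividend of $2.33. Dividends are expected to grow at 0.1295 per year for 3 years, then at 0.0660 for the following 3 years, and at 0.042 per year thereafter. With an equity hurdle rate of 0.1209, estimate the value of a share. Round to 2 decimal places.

$40.65

Three-stage DDM. Project D₁…D_6; terminal Gordon value at t=6 with g = 0.042; discount at r = 0.1209.
D_1 = 2.6317
D_2 = 2.9725
D_3 = 3.3575
D_4 = 3.5791
D_5 = 3.8153
D_6 = 4.0671
TV_6 = 4.2379/(0.1209−0.042) = 53.7127
P₀ = Σ Dₜ/(1+r)ᵗ + TV_6/(1+r)^6 = 40.6536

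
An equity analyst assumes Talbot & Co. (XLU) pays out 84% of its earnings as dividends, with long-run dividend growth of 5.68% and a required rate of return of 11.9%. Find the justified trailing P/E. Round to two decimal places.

14.27

Justified trailing P/E = b(1+g)/(r−g) = 0.84×(1+0.0568)/(0.119−0.0568) = 14.2719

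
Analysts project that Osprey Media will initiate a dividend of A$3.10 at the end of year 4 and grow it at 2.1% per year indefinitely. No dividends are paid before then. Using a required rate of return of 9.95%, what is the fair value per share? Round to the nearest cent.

Deferred-dividend DDM. At t=3 the remaining stream is a growing perpetuity with first payment D_4 = 3.10.
V_3 = D_4/(r−g) = 3.10/(0.0995−0.021) = 39.4904
P₀ = V_3/(1+r)^3 = 39.4904/(1+0.0995)^3 = 29.7103

A$29.71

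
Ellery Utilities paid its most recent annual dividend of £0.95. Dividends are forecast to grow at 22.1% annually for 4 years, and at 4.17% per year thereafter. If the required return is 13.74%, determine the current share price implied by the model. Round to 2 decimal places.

Two-stage DDM. Project D₁…D_4 at 0.221, terminal growth 0.0417, discount at r = 0.1374.
D_1 = 1.1600
D_2 = 1.4163
D_3 = 1.7293
D_4 = 2.1115
Terminal value at t=4: TV = D_5/(r−g) = 2.1995/(0.1374−0.0417) = 22.9835
P₀ = 1.1600/(1+0.1374)^1 + 1.4163/(1+0.1374)^2 + 1.7293/(1+0.1374)^3 + 2.1115/(1+0.1374)^4 + 22.9835/(1+0.1374)^4 = 18.2845

£18.28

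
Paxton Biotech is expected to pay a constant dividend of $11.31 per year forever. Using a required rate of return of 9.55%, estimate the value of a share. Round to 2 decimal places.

Zero-growth DDM (perpetuity): P₀ = D/r = 11.31 / 0.0955 = 118.4293

$118.43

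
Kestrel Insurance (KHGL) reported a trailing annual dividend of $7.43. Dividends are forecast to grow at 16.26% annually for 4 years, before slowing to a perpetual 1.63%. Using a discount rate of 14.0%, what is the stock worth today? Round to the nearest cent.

$97.25

Two-stage DDM. Project D₁…D_4 at 0.1626, terminal growth 0.0163, discount at r = 0.14.
D_1 = 8.6381
D_2 = 10.0427
D_3 = 11.6756
D_4 = 13.5741
Terminal value at t=4: TV = D_5/(r−g) = 13.7953/(0.14−0.0163) = 111.5225
P₀ = 8.6381/(1+0.14)^1 + 10.0427/(1+0.14)^2 + 11.6756/(1+0.14)^3 + 13.5741/(1+0.14)^4 + 111.5225/(1+0.14)^4 = 97.2527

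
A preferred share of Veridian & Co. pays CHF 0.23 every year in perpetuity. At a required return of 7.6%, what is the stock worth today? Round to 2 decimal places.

Zero-growth DDM (perpetuity): P₀ = D/r = 0.23 / 0.076 = 3.0263

CHF 3.03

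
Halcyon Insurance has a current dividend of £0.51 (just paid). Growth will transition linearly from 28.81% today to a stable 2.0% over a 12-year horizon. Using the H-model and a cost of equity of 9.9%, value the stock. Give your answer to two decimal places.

£16.97

H-model: P₀ = D₀[(1+g_L) + H(g_S−g_L)]/(r−g_L), with H = 12/2 = 6.
P₀ = 0.51 × [(1+0.02) + 6×(0.2881−0.02)] / (0.099−0.02)
   = 0.51 × 2.6286 / 0.079 = 16.9694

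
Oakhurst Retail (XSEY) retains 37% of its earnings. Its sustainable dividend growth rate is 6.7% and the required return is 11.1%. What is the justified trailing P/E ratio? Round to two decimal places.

Payout ratio b = 1 − 0.37 = 0.63.
Justified trailing P/E = b(1+g)/(r−g) = 0.63×(1+0.067)/(0.111−0.067) = 15.2775

15.28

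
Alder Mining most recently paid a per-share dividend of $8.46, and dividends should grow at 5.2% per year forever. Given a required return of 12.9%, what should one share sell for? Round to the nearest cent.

Gordon growth model: P₀ = D₁/(r − g). D₁ = 8.46 × (1 + 0.052) = 8.8999.
P₀ = 8.8999 / (0.129 − 0.052) = 8.8999 / 0.077 = 115.5834

$115.58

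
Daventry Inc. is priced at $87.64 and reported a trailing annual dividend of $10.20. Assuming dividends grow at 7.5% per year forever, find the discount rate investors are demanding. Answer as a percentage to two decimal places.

20.01%

Rearranging the constant-growth DDM: r = D₁/P₀ + g.
D₁ = 10.20 × (1 + 0.075) = 10.9650.
r = 10.9650 / 87.64 + 0.075 = 0.12511 + 0.075 = 0.20011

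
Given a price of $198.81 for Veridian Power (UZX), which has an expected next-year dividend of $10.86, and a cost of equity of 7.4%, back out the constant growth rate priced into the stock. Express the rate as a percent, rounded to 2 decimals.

1.94%

From P₀ = D₁/(r − g), the implied growth is g = r − D₁/P₀.
g = 0.074 − 10.86/198.81 = 0.074 − 0.05463 = 0.01937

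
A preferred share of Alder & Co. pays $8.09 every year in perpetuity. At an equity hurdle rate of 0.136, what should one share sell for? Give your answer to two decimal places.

Zero-growth DDM (perpetuity): P₀ = D/r = 8.09 / 0.136 = 59.4853

$59.49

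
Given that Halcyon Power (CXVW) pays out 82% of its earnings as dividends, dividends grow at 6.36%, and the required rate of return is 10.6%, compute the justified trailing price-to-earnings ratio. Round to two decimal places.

Justified trailing P/E = b(1+g)/(r−g) = 0.82×(1+0.0636)/(0.106−0.0636) = 20.5696

20.57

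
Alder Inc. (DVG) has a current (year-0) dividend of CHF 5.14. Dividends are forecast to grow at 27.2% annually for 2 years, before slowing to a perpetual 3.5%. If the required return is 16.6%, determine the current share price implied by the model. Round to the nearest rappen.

CHF 60.05

Two-stage DDM. Project D₁…D_2 at 0.272, terminal growth 0.035, discount at r = 0.166.
D_1 = 6.5381
D_2 = 8.3164
Terminal value at t=2: TV = D_3/(r−g) = 8.6075/(0.166−0.035) = 65.7062
P₀ = 6.5381/(1+0.166)^1 + 8.3164/(1+0.166)^2 + 65.7062/(1+0.166)^2 = 60.0535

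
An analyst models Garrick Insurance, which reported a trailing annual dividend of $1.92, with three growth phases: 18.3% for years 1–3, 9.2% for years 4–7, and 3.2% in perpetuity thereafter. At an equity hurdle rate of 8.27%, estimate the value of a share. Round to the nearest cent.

Three-stage DDM. Project D₁…D_7; terminal Gordon value at t=7 with g = 0.032; discount at r = 0.0827.
D_1 = 2.2714
D_2 = 2.6870
D_3 = 3.1787
D_4 = 3.4712
D_5 = 3.7905
D_6 = 4.1393
D_7 = 4.5201
TV_7 = 4.6647/(0.0827−0.032) = 92.0063
P₀ = Σ Dₜ/(1+r)ᵗ + TV_7/(1+r)^7 = 69.8845

$69.88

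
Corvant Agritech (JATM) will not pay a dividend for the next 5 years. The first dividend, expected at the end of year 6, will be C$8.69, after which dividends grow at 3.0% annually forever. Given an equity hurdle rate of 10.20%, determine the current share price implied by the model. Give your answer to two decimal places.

Deferred-dividend DDM. At t=5 the remaining stream is a growing perpetuity with first payment D_6 = 8.69.
V_5 = D_6/(r−g) = 8.69/(0.102−0.03) = 120.6944
P₀ = V_5/(1+r)^5 = 120.6944/(1+0.102)^5 = 74.2642

C$74.26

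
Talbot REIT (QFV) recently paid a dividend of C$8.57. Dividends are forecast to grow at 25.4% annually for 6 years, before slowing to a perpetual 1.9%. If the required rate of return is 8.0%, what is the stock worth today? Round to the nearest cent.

Two-stage DDM. Project D₁…D_6 at 0.254, terminal growth 0.019, discount at r = 0.08.
D_1 = 10.7468
D_2 = 13.4765
D_3 = 16.8995
D_4 = 21.1920
D_5 = 26.5747
D_6 = 33.3247
Terminal value at t=6: TV = D_7/(r−g) = 33.9579/(0.08−0.019) = 556.6861
P₀ = 10.7468/(1+0.08)^1 + 13.4765/(1+0.08)^2 + 16.8995/(1+0.08)^3 + 21.1920/(1+0.08)^4 + 26.5747/(1+0.08)^5 + 33.3247/(1+0.08)^6 + 556.6861/(1+0.08)^6 = 440.3899

C$440.39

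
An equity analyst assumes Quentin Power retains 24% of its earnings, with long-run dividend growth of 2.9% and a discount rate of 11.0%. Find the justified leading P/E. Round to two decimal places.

9.38

Payout ratio b = 1 − 0.24 = 0.76.
Justified leading P/E = b/(r−g) = 0.76/(0.11−0.029) = 9.3827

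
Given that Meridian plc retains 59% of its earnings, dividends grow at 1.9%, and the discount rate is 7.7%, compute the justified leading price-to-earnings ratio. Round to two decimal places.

7.07

Payout ratio b = 1 − 0.59 = 0.41.
Justified leading P/E = b/(r−g) = 0.41/(0.077−0.019) = 7.0690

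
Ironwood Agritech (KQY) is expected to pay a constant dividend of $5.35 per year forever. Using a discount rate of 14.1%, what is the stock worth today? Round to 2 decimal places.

$37.94

Zero-growth DDM (perpetuity): P₀ = D/r = 5.35 / 0.141 = 37.9433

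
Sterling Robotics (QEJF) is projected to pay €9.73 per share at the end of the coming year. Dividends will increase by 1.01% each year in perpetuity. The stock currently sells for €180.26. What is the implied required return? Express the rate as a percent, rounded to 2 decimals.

6.41%

Rearranging the constant-growth DDM: r = D₁/P₀ + g.
r = 9.7300 / 180.26 + 0.0101 = 0.05398 + 0.0101 = 0.06408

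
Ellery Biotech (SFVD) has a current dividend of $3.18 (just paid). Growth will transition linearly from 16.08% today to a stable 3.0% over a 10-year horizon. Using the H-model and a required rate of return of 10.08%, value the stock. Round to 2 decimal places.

$75.64

H-model: P₀ = D₀[(1+g_L) + H(g_S−g_L)]/(r−g_L), with H = 10/2 = 5.
P₀ = 3.18 × [(1+0.03) + 5×(0.1608−0.03)] / (0.1008−0.03)
   = 3.18 × 1.6840 / 0.0708 = 75.6373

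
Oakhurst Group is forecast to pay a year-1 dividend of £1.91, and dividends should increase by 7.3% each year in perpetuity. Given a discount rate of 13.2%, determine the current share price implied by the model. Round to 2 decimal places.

Gordon growth model: P₀ = D₁/(r − g), with D₁ = 1.91 given directly.
P₀ = 1.9100 / (0.132 − 0.073) = 1.9100 / 0.059 = 32.3729

£32.37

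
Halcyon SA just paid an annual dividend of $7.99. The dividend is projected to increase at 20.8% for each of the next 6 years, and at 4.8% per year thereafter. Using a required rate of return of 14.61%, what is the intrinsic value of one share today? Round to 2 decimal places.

Two-stage DDM. Project D₁…D_6 at 0.208, terminal growth 0.048, discount at r = 0.1461.
D_1 = 9.6519
D_2 = 11.6595
D_3 = 14.0847
D_4 = 17.0143
D_5 = 20.5533
D_6 = 24.8284
Terminal value at t=6: TV = D_7/(r−g) = 26.0201/(0.1461−0.048) = 265.2410
P₀ = 9.6519/(1+0.1461)^1 + 11.6595/(1+0.1461)^2 + 14.0847/(1+0.1461)^3 + 17.0143/(1+0.1461)^4 + 20.5533/(1+0.1461)^5 + 24.8284/(1+0.1461)^6 + 265.2410/(1+0.1461)^6 = 174.8957

$174.90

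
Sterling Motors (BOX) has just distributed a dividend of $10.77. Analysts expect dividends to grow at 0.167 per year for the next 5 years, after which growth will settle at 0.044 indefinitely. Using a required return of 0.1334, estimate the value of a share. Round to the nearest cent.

$204.38

Two-stage DDM. Project D₁…D_5 at 0.167, terminal growth 0.044, discount at r = 0.1334.
D_1 = 12.5686
D_2 = 14.6675
D_3 = 17.1170
D_4 = 19.9756
D_5 = 23.3115
Terminal value at t=5: TV = D_6/(r−g) = 24.3372/(0.1334−0.044) = 272.2281
P₀ = 12.5686/(1+0.1334)^1 + 14.6675/(1+0.1334)^2 + 17.1170/(1+0.1334)^3 + 19.9756/(1+0.1334)^4 + 23.3115/(1+0.1334)^5 + 272.2281/(1+0.1334)^5 = 204.3843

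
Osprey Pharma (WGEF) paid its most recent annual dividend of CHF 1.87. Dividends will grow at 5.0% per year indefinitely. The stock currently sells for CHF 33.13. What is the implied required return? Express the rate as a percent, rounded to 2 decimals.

Rearranging the constant-growth DDM: r = D₁/P₀ + g.
D₁ = 1.87 × (1 + 0.05) = 1.9635.
r = 1.9635 / 33.13 + 0.05 = 0.05927 + 0.05 = 0.10927

10.93%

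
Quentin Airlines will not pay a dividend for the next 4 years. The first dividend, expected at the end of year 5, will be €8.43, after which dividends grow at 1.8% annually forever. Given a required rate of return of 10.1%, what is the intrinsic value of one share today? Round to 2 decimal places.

€69.12

Deferred-dividend DDM. At t=4 the remaining stream is a growing perpetuity with first payment D_5 = 8.43.
V_4 = D_5/(r−g) = 8.43/(0.101−0.018) = 101.5663
P₀ = V_4/(1+r)^4 = 101.5663/(1+0.101)^4 = 69.1194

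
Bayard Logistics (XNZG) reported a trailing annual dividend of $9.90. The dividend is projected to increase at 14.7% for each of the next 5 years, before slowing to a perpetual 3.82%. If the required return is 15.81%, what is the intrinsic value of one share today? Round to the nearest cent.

Two-stage DDM. Project D₁…D_5 at 0.147, terminal growth 0.0382, discount at r = 0.1581.
D_1 = 11.3553
D_2 = 13.0245
D_3 = 14.9391
D_4 = 17.1352
D_5 = 19.6541
Terminal value at t=5: TV = D_6/(r−g) = 20.4048/(0.1581−0.0382) = 170.1822
P₀ = 11.3553/(1+0.1581)^1 + 13.0245/(1+0.1581)^2 + 14.9391/(1+0.1581)^3 + 17.1352/(1+0.1581)^4 + 19.6541/(1+0.1581)^5 + 170.1822/(1+0.1581)^5 = 129.7875

$129.79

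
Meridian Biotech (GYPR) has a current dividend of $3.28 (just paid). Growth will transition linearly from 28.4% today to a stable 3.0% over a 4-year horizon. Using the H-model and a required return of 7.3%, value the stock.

$117.32

H-model: P₀ = D₀[(1+g_L) + H(g_S−g_L)]/(r−g_L), with H = 4/2 = 2.
P₀ = 3.28 × [(1+0.03) + 2×(0.284−0.03)] / (0.073−0.03)
   = 3.28 × 1.5380 / 0.043 = 117.3172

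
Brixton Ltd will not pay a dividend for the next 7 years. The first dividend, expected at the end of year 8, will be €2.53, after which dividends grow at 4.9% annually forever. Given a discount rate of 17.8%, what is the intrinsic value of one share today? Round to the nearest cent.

€6.23

Deferred-dividend DDM. At t=7 the remaining stream is a growing perpetuity with first payment D_8 = 2.53.
V_7 = D_8/(r−g) = 2.53/(0.178−0.049) = 19.6124
P₀ = V_7/(1+r)^7 = 19.6124/(1+0.178)^7 = 6.2304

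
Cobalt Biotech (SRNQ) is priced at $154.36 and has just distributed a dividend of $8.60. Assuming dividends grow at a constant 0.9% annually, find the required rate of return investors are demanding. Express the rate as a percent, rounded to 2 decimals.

Rearranging the constant-growth DDM: r = D₁/P₀ + g.
D₁ = 8.60 × (1 + 0.009) = 8.6774.
r = 8.6774 / 154.36 + 0.009 = 0.05622 + 0.009 = 0.06522

6.52%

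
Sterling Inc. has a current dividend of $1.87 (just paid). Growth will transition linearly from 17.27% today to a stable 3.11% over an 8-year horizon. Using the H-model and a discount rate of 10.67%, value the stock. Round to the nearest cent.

H-model: P₀ = D₀[(1+g_L) + H(g_S−g_L)]/(r−g_L), with H = 8/2 = 4.
P₀ = 1.87 × [(1+0.0311) + 4×(0.1727−0.0311)] / (0.1067−0.0311)
   = 1.87 × 1.5975 / 0.0756 = 39.5149

$39.51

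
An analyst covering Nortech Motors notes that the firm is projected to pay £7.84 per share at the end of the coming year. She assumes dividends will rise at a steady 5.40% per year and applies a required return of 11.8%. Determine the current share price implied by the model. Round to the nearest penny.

Gordon growth model: P₀ = D₁/(r − g), with D₁ = 7.84 given directly.
P₀ = 7.8400 / (0.118 − 0.054) = 7.8400 / 0.064 = 122.5000

£122.50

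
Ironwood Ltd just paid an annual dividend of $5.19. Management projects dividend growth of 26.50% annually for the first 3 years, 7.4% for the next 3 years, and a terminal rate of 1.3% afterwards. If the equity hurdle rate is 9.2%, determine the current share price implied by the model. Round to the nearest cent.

Three-stage DDM. Project D₁…D_6; terminal Gordon value at t=6 with g = 0.013; discount at r = 0.092.
D_1 = 6.5654
D_2 = 8.3052
D_3 = 10.5060
D_4 = 11.2835
D_5 = 12.1185
D_6 = 13.0152
TV_6 = 13.1844/(0.092−0.013) = 166.8915
P₀ = Σ Dₜ/(1+r)ᵗ + TV_6/(1+r)^6 = 142.8835

$142.88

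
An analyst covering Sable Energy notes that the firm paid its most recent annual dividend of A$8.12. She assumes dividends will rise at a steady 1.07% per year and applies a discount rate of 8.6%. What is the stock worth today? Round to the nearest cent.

Gordon growth model: P₀ = D₁/(r − g). D₁ = 8.12 × (1 + 0.0107) = 8.2069.
P₀ = 8.2069 / (0.086 − 0.0107) = 8.2069 / 0.0753 = 108.9892

A$108.99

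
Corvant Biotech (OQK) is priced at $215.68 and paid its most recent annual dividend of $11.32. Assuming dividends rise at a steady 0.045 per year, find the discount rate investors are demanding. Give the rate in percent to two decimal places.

9.98%

Rearranging the constant-growth DDM: r = D₁/P₀ + g.
D₁ = 11.32 × (1 + 0.045) = 11.8294.
r = 11.8294 / 215.68 + 0.045 = 0.05485 + 0.045 = 0.09985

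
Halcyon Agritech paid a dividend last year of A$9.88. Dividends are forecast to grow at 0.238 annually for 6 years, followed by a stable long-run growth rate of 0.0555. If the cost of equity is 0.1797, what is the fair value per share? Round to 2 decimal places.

Two-stage DDM. Project D₁…D_6 at 0.238, terminal growth 0.0555, discount at r = 0.1797.
D_1 = 12.2314
D_2 = 15.1425
D_3 = 18.7464
D_4 = 23.2081
D_5 = 28.7316
D_6 = 35.5697
Terminal value at t=6: TV = D_7/(r−g) = 37.5439/(0.1797−0.0555) = 302.2856
P₀ = 12.2314/(1+0.1797)^1 + 15.1425/(1+0.1797)^2 + 18.7464/(1+0.1797)^3 + 23.2081/(1+0.1797)^4 + 28.7316/(1+0.1797)^5 + 35.5697/(1+0.1797)^6 + 302.2856/(1+0.1797)^6 = 182.5681

A$182.57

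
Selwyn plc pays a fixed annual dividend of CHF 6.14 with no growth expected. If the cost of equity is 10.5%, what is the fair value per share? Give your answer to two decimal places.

Zero-growth DDM (perpetuity): P₀ = D/r = 6.14 / 0.105 = 58.4762

CHF 58.48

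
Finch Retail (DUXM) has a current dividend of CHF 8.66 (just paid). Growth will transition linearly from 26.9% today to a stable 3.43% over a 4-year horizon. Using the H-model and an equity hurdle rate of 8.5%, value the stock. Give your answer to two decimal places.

CHF 256.85

H-model: P₀ = D₀[(1+g_L) + H(g_S−g_L)]/(r−g_L), with H = 4/2 = 2.
P₀ = 8.66 × [(1+0.0343) + 2×(0.269−0.0343)] / (0.085−0.0343)
   = 8.66 × 1.5037 / 0.0507 = 256.8450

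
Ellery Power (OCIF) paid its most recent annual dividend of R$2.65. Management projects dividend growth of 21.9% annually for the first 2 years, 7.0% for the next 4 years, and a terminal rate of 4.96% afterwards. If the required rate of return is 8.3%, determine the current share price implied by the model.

R$119.90

Three-stage DDM. Project D₁…D_6; terminal Gordon value at t=6 with g = 0.0496; discount at r = 0.083.
D_1 = 3.2303
D_2 = 3.9378
D_3 = 4.2134
D_4 = 4.5084
D_5 = 4.8240
D_6 = 5.1616
TV_6 = 5.4177/(0.083−0.0496) = 162.2056
P₀ = Σ Dₜ/(1+r)ᵗ + TV_6/(1+r)^6 = 119.9012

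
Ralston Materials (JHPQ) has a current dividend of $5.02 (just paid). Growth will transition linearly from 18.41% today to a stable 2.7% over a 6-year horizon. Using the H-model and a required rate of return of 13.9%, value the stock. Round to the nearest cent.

H-model: P₀ = D₀[(1+g_L) + H(g_S−g_L)]/(r−g_L), with H = 6/2 = 3.
P₀ = 5.02 × [(1+0.027) + 3×(0.1841−0.027)] / (0.139−0.027)
   = 5.02 × 1.4983 / 0.112 = 67.1559

$67.16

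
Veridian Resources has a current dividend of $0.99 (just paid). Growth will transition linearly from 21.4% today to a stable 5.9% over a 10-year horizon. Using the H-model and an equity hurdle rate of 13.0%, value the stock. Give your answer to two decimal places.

H-model: P₀ = D₀[(1+g_L) + H(g_S−g_L)]/(r−g_L), with H = 10/2 = 5.
P₀ = 0.99 × [(1+0.059) + 5×(0.214−0.059)] / (0.13−0.059)
   = 0.99 × 1.8340 / 0.071 = 25.5727

$25.57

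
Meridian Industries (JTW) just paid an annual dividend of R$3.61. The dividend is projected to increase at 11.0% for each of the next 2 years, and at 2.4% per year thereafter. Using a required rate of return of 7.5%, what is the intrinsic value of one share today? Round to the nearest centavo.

R$84.86

Two-stage DDM. Project D₁…D_2 at 0.11, terminal growth 0.024, discount at r = 0.075.
D_1 = 4.0071
D_2 = 4.4479
Terminal value at t=2: TV = D_3/(r−g) = 4.5546/(0.075−0.024) = 89.3065
P₀ = 4.0071/(1+0.075)^1 + 4.4479/(1+0.075)^2 + 89.3065/(1+0.075)^2 = 84.8562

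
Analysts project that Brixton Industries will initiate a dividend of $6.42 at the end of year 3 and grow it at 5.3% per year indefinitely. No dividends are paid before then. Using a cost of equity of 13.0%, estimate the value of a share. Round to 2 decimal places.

$65.30

Deferred-dividend DDM. At t=2 the remaining stream is a growing perpetuity with first payment D_3 = 6.42.
V_2 = D_3/(r−g) = 6.42/(0.13−0.053) = 83.3766
P₀ = V_2/(1+r)^2 = 83.3766/(1+0.13)^2 = 65.2961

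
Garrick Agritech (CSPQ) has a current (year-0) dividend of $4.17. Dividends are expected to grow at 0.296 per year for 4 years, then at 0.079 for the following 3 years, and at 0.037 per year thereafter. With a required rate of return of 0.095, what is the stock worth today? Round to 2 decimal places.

$189.69

Three-stage DDM. Project D₁…D_7; terminal Gordon value at t=7 with g = 0.037; discount at r = 0.095.
D_1 = 5.4043
D_2 = 7.0040
D_3 = 9.0772
D_4 = 11.7640
D_5 = 12.6934
D_6 = 13.6962
D_7 = 14.7782
TV_7 = 15.3250/(0.095−0.037) = 264.2233
P₀ = Σ Dₜ/(1+r)ᵗ + TV_7/(1+r)^7 = 189.6932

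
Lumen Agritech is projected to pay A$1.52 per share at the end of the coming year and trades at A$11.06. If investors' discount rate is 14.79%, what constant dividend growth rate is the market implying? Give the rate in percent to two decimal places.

1.05%

From P₀ = D₁/(r − g), the implied growth is g = r − D₁/P₀.
g = 0.1479 − 1.52/11.06 = 0.1479 − 0.13743 = 0.01047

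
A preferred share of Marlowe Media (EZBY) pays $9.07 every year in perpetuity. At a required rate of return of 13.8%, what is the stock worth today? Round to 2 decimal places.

$65.72

Zero-growth DDM (perpetuity): P₀ = D/r = 9.07 / 0.138 = 65.7246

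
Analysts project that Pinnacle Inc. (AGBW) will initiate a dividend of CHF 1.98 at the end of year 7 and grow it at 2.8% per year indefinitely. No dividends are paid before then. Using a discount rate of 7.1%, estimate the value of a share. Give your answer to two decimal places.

CHF 30.51

Deferred-dividend DDM. At t=6 the remaining stream is a growing perpetuity with first payment D_7 = 1.98.
V_6 = D_7/(r−g) = 1.98/(0.071−0.028) = 46.0465
P₀ = V_6/(1+r)^6 = 46.0465/(1+0.071)^6 = 30.5112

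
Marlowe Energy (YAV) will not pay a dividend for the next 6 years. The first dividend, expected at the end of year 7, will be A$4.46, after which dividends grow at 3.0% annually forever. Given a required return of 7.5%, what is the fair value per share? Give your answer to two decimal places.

A$64.22

Deferred-dividend DDM. At t=6 the remaining stream is a growing perpetuity with first payment D_7 = 4.46.
V_6 = D_7/(r−g) = 4.46/(0.075−0.03) = 99.1111
P₀ = V_6/(1+r)^6 = 99.1111/(1+0.075)^6 = 64.2202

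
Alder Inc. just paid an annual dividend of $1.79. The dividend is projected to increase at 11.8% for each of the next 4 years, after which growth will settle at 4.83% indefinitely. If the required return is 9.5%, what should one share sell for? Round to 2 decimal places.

$51.21

Two-stage DDM. Project D₁…D_4 at 0.118, terminal growth 0.0483, discount at r = 0.095.
D_1 = 2.0012
D_2 = 2.2374
D_3 = 2.5014
D_4 = 2.7965
Terminal value at t=4: TV = D_5/(r−g) = 2.9316/(0.095−0.0483) = 62.7753
P₀ = 2.0012/(1+0.095)^1 + 2.2374/(1+0.095)^2 + 2.5014/(1+0.095)^3 + 2.7965/(1+0.095)^4 + 62.7753/(1+0.095)^4 = 51.2089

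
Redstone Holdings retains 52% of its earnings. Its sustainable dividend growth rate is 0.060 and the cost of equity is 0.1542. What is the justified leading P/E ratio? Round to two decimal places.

Payout ratio b = 1 − 0.52 = 0.48.
Justified leading P/E = b/(r−g) = 0.48/(0.1542−0.06) = 5.0955

5.10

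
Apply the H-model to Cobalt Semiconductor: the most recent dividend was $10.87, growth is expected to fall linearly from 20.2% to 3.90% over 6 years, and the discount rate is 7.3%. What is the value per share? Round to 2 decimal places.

$488.51

H-model: P₀ = D₀[(1+g_L) + H(g_S−g_L)]/(r−g_L), with H = 6/2 = 3.
P₀ = 10.87 × [(1+0.039) + 3×(0.202−0.039)] / (0.073−0.039)
   = 10.87 × 1.5280 / 0.034 = 488.5106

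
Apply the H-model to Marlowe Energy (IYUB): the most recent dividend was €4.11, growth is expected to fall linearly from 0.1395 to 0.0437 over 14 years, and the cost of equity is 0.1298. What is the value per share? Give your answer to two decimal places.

H-model: P₀ = D₀[(1+g_L) + H(g_S−g_L)]/(r−g_L), with H = 14/2 = 7.
P₀ = 4.11 × [(1+0.0437) + 7×(0.1395−0.0437)] / (0.1298−0.0437)
   = 4.11 × 1.7143 / 0.0861 = 81.8324

€81.83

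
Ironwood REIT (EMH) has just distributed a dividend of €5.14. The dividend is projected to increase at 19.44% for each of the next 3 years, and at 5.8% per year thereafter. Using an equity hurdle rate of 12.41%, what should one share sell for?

€116.12

Two-stage DDM. Project D₁…D_3 at 0.1944, terminal growth 0.058, discount at r = 0.1241.
D_1 = 6.1392
D_2 = 7.3327
D_3 = 8.7582
Terminal value at t=3: TV = D_4/(r−g) = 9.2661/(0.1241−0.058) = 140.1834
P₀ = 6.1392/(1+0.1241)^1 + 7.3327/(1+0.1241)^2 + 8.7582/(1+0.1241)^3 + 140.1834/(1+0.1241)^3 = 116.1224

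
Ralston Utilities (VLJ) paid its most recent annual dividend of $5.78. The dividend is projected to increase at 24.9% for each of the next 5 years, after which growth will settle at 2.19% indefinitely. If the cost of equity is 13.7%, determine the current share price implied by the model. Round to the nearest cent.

Two-stage DDM. Project D₁…D_5 at 0.249, terminal growth 0.0219, discount at r = 0.137.
D_1 = 7.2192
D_2 = 9.0168
D_3 = 11.2620
D_4 = 14.0662
D_5 = 17.5687
Terminal value at t=5: TV = D_6/(r−g) = 17.9535/(0.137−0.0219) = 155.9815
P₀ = 7.2192/(1+0.137)^1 + 9.0168/(1+0.137)^2 + 11.2620/(1+0.137)^3 + 14.0662/(1+0.137)^4 + 17.5687/(1+0.137)^5 + 155.9815/(1+0.137)^5 = 120.7346

$120.73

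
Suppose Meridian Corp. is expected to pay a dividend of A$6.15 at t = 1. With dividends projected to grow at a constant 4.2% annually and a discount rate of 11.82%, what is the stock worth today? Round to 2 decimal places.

A$80.71

Gordon growth model: P₀ = D₁/(r − g), with D₁ = 6.15 given directly.
P₀ = 6.1500 / (0.1182 − 0.042) = 6.1500 / 0.0762 = 80.7087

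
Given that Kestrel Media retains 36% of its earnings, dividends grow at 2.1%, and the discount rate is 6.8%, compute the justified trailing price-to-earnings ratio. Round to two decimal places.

Payout ratio b = 1 − 0.36 = 0.64.
Justified trailing P/E = b(1+g)/(r−g) = 0.64×(1+0.021)/(0.068−0.021) = 13.9030

13.90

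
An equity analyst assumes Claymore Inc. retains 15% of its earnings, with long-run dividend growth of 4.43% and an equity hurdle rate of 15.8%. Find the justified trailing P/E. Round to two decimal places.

Payout ratio b = 1 − 0.15 = 0.85.
Justified trailing P/E = b(1+g)/(r−g) = 0.85×(1+0.0443)/(0.158−0.0443) = 7.8070

7.81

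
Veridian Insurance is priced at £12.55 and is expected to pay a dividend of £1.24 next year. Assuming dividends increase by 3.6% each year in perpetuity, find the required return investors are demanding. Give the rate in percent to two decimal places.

13.48%

Rearranging the constant-growth DDM: r = D₁/P₀ + g.
r = 1.2400 / 12.55 + 0.036 = 0.09880 + 0.036 = 0.13480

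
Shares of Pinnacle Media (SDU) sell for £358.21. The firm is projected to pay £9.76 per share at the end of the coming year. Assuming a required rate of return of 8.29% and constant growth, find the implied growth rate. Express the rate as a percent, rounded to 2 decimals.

5.57%

From P₀ = D₁/(r − g), the implied growth is g = r − D₁/P₀.
g = 0.0829 − 9.76/358.21 = 0.0829 − 0.02725 = 0.05565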